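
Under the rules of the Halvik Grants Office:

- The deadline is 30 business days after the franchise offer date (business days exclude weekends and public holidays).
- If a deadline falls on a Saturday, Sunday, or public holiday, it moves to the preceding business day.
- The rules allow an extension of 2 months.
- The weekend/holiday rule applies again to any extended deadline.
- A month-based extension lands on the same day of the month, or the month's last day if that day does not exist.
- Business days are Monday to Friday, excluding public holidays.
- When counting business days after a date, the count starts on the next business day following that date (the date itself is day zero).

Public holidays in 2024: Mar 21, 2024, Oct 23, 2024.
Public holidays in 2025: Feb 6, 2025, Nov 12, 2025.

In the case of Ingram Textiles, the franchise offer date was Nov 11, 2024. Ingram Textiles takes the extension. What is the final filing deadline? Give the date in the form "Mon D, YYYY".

Starting the day after Nov 11, 2024 and counting 30 business days lands on Dec 23, 2024.
Dec 23, 2024 (Monday) is already a business day.
The 2 months extension carries Dec 23, 2024 to Feb 23, 2025.
Feb 23, 2025 is a Sunday, so it moves to the preceding business day, Feb 21, 2025 (Friday).
So the filing is due Feb 21, 2025.

Feb 21, 2025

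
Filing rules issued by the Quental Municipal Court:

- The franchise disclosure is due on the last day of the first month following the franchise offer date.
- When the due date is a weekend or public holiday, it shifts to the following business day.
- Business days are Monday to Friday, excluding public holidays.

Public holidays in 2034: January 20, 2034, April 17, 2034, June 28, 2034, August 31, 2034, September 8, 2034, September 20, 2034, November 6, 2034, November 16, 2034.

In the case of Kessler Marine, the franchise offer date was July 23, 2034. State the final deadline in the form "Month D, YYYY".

September 1, 2034

1 month after July 23, 2034 is August 2034; that month ends on August 31, 2034.
August 31, 2034 falls on a listed holiday. Rolling to the next business day gives September 1, 2034, a Friday.
Final deadline: September 1, 2034.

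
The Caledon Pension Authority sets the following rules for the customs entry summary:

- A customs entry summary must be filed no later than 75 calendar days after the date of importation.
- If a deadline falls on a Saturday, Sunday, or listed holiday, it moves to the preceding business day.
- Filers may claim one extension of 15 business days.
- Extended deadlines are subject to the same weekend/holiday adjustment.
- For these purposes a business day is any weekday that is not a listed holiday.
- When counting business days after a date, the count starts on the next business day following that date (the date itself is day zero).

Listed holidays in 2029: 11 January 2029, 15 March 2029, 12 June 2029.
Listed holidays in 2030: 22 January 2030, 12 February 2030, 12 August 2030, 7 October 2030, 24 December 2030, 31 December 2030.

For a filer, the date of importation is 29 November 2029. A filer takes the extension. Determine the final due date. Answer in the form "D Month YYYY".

5 March 2030

From 29 November 2029, 75 calendar days later is 12 February 2030.
12 February 2030 is a listed holiday; the preceding business day is 11 February 2030 (Monday).
Counting 15 further business days from 11 February 2030 reaches 5 March 2030.
Since 5 March 2030 is a Tuesday and not a holiday, the date is unchanged.
The final due date is 5 March 2030.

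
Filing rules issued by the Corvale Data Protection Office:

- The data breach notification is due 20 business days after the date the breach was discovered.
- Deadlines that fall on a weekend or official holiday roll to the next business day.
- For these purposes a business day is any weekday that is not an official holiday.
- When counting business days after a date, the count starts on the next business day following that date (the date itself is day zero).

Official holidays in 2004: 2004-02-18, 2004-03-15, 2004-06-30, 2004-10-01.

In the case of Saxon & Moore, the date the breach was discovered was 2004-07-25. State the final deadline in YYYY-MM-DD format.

20 business days after 2004-07-25, excluding weekends and holidays, is 2004-08-20.
Since 2004-08-20 is a Friday and not a holiday, the date is unchanged.
Final deadline: 2004-08-20.

2004-08-20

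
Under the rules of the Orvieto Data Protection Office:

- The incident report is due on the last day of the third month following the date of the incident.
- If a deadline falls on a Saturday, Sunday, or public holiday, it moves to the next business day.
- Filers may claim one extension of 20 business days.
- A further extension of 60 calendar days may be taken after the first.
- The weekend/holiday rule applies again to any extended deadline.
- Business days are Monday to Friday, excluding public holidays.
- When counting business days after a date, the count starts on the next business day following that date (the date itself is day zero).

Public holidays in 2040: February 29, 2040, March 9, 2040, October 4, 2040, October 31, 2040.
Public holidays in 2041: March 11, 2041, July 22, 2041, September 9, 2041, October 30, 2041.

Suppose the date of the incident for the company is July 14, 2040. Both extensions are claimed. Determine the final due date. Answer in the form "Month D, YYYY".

January 28, 2041

3 months after July 14, 2040 is October 2040; that month ends on October 31, 2040.
October 31, 2040 is a listed holiday; the next business day is November 1, 2040 (Thursday).
The 20-business-day extension runs from November 1, 2040 to November 29, 2040.
Since November 29, 2040 is a Thursday and not a holiday, the date is unchanged.
The 60-calendar-day extension moves the deadline from November 29, 2040 to January 28, 2041.
January 28, 2041 falls on a Monday, which is a business day, so no adjustment is needed.
Final deadline: January 28, 2041.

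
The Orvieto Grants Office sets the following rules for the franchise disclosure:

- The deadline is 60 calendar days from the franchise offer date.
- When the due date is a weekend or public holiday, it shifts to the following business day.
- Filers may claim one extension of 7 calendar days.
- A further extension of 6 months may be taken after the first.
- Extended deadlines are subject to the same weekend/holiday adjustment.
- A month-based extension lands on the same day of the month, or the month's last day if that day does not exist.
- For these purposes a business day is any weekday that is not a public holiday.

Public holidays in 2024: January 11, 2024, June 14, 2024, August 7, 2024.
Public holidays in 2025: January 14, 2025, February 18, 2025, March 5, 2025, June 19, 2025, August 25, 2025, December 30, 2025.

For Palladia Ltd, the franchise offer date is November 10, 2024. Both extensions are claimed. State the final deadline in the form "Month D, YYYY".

July 16, 2025

Adding 60 calendar days to November 10, 2024 gives January 9, 2025.
January 9, 2025 is a Thursday and not a listed holiday, so it stands.
Applying the 7-calendar-day extension: January 9, 2025 + 7 days = January 16, 2025.
January 16, 2025 falls on a Thursday, which is a business day, so no adjustment is needed.
Applying the 6 months extension: 6 months after January 16, 2025 is July 16, 2025.
July 16, 2025 is a Wednesday and not a listed holiday, so it stands.
The final due date is July 16, 2025.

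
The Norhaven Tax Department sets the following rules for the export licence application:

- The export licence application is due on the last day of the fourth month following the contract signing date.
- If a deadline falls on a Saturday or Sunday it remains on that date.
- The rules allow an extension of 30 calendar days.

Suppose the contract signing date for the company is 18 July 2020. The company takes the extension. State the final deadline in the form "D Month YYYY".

30 December 2020

The fourth month after 18 July 2020 is November 2020, whose last day is 30 November 2020.
30 November 2020 falls on a Monday. The rules make no weekend/holiday allowance, so it remains 30 November 2020.
Applying the 30-calendar-day extension: 30 November 2020 + 30 days = 30 December 2020.
30 December 2020 is a Wednesday; no weekend or holiday adjustment applies.
Final deadline: 30 December 2020.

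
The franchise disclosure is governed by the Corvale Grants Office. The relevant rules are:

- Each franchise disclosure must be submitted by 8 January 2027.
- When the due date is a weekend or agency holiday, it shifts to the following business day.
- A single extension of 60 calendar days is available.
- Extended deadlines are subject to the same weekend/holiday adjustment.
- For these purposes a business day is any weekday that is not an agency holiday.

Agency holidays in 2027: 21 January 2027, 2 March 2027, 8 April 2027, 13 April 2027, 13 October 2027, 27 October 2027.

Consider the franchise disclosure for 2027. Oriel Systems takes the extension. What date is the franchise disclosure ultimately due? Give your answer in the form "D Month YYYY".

9 March 2027

The stated deadline is 8 January 2027.
8 January 2027 (Friday) is already a business day.
The 60-calendar-day extension moves the deadline from 8 January 2027 to 9 March 2027.
Since 9 March 2027 is a Tuesday and not a holiday, the date is unchanged.
Deadline: 9 March 2027.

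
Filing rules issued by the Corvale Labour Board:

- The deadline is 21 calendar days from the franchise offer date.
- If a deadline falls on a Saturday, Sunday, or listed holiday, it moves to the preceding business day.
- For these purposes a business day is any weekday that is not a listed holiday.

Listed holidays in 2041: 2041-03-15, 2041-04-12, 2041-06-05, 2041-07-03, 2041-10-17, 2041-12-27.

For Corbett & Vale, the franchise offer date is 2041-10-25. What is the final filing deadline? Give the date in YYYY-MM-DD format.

2041-11-15

From 2041-10-25, 21 calendar days later is 2041-11-15.
2041-11-15 (Friday) is already a business day.
Deadline: 2041-11-15.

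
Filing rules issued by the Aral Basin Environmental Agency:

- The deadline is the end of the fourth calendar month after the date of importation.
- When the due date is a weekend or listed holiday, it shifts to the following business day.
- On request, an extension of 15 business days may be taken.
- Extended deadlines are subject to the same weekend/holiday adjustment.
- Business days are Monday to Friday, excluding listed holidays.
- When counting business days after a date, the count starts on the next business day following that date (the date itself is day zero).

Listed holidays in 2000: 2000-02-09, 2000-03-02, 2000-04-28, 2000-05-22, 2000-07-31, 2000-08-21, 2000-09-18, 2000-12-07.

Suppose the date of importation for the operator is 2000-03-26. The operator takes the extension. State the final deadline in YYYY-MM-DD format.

2000-08-23

The fourth month after 2000-03-26 is July 2000, whose last day is 2000-07-31.
2000-07-31 is a listed holiday; the next business day is 2000-08-01 (Tuesday).
Applying the 15-business-day extension: 15 business days after 2000-08-01 is 2000-08-23.
2000-08-23 falls on a Wednesday, which is a business day, so no adjustment is needed.
Deadline: 2000-08-23.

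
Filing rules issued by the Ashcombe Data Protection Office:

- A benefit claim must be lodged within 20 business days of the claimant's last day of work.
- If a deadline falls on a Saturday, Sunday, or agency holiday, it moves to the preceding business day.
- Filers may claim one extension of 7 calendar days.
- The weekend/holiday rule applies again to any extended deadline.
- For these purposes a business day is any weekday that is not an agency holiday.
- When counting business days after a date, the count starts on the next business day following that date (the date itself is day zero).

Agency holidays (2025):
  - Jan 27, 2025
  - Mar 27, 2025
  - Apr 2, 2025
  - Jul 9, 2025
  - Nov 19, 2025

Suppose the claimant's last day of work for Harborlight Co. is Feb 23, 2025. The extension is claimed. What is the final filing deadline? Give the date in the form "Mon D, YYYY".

Counting 20 business days after Feb 23, 2025 (skipping weekends and listed holidays) reaches Mar 21, 2025.
Mar 21, 2025 falls on a Friday, which is a business day, so no adjustment is needed.
The 7-calendar-day extension moves the deadline from Mar 21, 2025 to Mar 28, 2025.
Mar 28, 2025 is a Friday and not a listed holiday, so it stands.
Deadline: Mar 28, 2025.

Mar 28, 2025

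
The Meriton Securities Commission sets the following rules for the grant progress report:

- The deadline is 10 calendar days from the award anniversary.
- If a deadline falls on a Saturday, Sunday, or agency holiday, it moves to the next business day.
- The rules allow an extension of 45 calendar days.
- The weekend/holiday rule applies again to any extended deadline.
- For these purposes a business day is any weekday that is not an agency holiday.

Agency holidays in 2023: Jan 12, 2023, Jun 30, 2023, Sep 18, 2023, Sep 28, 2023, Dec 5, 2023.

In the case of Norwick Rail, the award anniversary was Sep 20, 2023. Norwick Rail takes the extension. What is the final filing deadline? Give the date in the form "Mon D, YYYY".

Nov 16, 2023

Adding 10 calendar days to Sep 20, 2023 gives Sep 30, 2023.
Because Sep 30, 2023 is a Saturday, the deadline becomes Oct 2, 2023 (Monday).
Applying the 45-calendar-day extension: Oct 2, 2023 + 45 days = Nov 16, 2023.
Nov 16, 2023 (Thursday) is already a business day.
Deadline: Nov 16, 2023.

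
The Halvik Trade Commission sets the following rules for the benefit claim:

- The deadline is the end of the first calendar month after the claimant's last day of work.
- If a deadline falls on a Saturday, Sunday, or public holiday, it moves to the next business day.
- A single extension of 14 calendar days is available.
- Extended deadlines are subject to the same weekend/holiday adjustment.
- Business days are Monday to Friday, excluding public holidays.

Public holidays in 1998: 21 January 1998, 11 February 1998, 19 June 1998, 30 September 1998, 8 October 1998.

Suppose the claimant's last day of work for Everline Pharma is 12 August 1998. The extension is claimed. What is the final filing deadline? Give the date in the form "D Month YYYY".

The first month after 12 August 1998 is September 1998, whose last day is 30 September 1998.
30 September 1998 is a listed holiday, so it moves to the next business day, 1 October 1998 (Thursday).
The 14-calendar-day extension moves the deadline from 1 October 1998 to 15 October 1998.
15 October 1998 (Thursday) is already a business day.
The final due date is 15 October 1998.

15 October 1998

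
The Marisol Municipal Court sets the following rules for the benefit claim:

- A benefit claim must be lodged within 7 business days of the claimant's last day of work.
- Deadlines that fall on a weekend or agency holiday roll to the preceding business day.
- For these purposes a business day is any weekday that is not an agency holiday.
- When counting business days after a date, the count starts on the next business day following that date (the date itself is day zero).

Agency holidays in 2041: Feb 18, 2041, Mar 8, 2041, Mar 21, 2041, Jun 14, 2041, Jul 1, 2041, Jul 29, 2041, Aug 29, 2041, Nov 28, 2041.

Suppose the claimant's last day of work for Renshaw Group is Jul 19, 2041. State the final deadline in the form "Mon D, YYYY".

Jul 31, 2041

7 business days after Jul 19, 2041, excluding weekends and holidays, is Jul 31, 2041.
Jul 31, 2041 (Wednesday) is already a business day.
So the filing is due Jul 31, 2041.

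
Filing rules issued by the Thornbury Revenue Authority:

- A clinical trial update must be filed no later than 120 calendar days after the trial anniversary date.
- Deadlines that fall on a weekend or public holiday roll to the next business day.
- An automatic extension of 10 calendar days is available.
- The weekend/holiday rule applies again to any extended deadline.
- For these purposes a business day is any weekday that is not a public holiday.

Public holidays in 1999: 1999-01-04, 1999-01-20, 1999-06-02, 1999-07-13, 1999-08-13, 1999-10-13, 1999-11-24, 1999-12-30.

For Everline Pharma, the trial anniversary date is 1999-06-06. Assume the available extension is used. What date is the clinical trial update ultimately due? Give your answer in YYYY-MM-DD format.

1999-10-14

From 1999-06-06, 120 calendar days later is 1999-10-04.
1999-10-04 falls on a Monday, which is a business day, so no adjustment is needed.
Add the 10 calendar-day extension to 1999-10-04: 1999-10-14.
1999-10-14 is a Thursday and not a listed holiday, so it stands.
The final due date is 1999-10-14.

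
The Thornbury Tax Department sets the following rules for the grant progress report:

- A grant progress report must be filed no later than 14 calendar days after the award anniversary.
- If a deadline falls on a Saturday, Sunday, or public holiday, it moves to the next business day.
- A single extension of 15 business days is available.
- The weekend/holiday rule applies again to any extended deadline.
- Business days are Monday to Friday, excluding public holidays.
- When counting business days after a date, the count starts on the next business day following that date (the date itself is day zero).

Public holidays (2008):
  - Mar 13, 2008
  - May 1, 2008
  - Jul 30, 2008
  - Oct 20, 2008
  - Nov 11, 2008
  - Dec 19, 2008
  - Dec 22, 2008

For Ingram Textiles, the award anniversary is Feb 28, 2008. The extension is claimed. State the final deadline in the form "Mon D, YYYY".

Adding 14 calendar days to Feb 28, 2008 gives Mar 13, 2008.
Because Mar 13, 2008 is a listed holiday, the deadline becomes Mar 14, 2008 (Friday).
The 15-business-day extension runs from Mar 14, 2008 to Apr 4, 2008.
Apr 4, 2008 falls on a Friday, which is a business day, so no adjustment is needed.
Deadline: Apr 4, 2008.

Apr 4, 2008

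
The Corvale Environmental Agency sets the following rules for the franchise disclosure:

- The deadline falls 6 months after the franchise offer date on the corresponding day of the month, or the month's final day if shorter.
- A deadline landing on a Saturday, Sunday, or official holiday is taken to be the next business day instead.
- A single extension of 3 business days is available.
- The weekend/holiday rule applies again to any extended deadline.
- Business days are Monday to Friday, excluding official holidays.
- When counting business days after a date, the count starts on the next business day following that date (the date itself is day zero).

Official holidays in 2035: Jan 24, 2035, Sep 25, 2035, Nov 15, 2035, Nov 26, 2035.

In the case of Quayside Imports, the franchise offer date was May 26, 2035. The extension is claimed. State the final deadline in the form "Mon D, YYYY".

Moving 6 months forward from May 26, 2035 on the corresponding day gives Nov 26, 2035.
Because Nov 26, 2035 is a listed holiday, the deadline becomes Nov 27, 2035 (Tuesday).
Applying the 3-business-day extension: 3 business days after Nov 27, 2035 is Nov 30, 2035.
Nov 30, 2035 is a Friday and not a listed holiday, so it stands.
Final deadline: Nov 30, 2035.

Nov 30, 2035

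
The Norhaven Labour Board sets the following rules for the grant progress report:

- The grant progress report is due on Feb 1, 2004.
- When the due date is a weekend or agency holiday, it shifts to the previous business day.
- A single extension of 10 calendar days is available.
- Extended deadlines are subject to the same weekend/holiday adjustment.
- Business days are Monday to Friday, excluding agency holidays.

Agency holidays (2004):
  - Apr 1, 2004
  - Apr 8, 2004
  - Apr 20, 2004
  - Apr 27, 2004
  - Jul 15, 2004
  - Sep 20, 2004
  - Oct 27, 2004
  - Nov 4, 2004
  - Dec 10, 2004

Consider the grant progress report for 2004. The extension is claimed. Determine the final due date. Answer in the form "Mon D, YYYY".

The stated deadline is Feb 1, 2004.
Because Feb 1, 2004 is a Sunday, the deadline becomes Jan 30, 2004 (Friday).
With the 10-day extension, Jan 30, 2004 becomes Feb 9, 2004.
Feb 9, 2004 is a Monday and not a listed holiday, so it stands.
The final due date is Feb 9, 2004.

Feb 9, 2004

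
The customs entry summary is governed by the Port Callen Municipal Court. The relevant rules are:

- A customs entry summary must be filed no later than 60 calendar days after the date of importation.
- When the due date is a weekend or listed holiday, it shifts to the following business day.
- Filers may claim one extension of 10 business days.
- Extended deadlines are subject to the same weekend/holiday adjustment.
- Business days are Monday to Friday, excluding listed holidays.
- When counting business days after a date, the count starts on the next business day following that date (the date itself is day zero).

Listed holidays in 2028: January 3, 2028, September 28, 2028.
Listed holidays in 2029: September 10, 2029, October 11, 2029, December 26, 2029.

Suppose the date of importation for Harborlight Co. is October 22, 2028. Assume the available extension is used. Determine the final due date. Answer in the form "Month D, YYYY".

From October 22, 2028, 60 calendar days later is December 21, 2028.
Since December 21, 2028 is a Thursday and not a holiday, the date is unchanged.
The 10-business-day extension runs from December 21, 2028 to January 4, 2029.
January 4, 2029 falls on a Thursday, which is a business day, so no adjustment is needed.
Final deadline: January 4, 2029.

January 4, 2029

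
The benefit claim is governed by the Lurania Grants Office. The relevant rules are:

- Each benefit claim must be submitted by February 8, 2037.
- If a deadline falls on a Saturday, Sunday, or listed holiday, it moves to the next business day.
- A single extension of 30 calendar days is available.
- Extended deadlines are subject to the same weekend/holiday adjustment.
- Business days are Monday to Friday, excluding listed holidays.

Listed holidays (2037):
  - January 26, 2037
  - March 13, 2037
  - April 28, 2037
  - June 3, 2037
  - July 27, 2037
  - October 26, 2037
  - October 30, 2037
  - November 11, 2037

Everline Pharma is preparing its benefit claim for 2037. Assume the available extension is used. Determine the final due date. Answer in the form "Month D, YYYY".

Start from the fixed due date, February 8, 2037.
Because February 8, 2037 is a Sunday, the deadline becomes February 9, 2037 (Monday).
The 30-calendar-day extension moves the deadline from February 9, 2037 to March 11, 2037.
March 11, 2037 falls on a Wednesday, which is a business day, so no adjustment is needed.
Deadline: March 11, 2037.

March 11, 2037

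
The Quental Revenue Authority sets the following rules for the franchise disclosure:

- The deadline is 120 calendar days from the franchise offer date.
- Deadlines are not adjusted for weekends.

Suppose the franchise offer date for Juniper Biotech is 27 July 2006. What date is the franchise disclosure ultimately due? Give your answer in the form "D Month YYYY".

120 calendar days after 27 July 2006 is 24 November 2006.
No adjustment is made for weekends or holidays, so 24 November 2006 stands.
The final due date is 24 November 2006.

24 November 2006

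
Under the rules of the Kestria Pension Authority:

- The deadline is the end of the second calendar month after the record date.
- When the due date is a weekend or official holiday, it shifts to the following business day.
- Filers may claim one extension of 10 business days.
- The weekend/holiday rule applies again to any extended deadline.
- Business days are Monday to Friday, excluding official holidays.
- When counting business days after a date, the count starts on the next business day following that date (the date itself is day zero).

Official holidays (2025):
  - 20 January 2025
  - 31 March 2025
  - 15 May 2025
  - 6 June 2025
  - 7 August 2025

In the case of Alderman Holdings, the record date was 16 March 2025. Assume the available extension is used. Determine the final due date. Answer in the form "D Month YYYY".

17 June 2025

The second month after 16 March 2025 is May 2025, whose last day is 31 May 2025.
Because 31 May 2025 is a Saturday, the deadline becomes 2 June 2025 (Monday).
Applying the 10-business-day extension: 10 business days after 2 June 2025 is 17 June 2025.
17 June 2025 falls on a Tuesday, which is a business day, so no adjustment is needed.
Deadline: 17 June 2025.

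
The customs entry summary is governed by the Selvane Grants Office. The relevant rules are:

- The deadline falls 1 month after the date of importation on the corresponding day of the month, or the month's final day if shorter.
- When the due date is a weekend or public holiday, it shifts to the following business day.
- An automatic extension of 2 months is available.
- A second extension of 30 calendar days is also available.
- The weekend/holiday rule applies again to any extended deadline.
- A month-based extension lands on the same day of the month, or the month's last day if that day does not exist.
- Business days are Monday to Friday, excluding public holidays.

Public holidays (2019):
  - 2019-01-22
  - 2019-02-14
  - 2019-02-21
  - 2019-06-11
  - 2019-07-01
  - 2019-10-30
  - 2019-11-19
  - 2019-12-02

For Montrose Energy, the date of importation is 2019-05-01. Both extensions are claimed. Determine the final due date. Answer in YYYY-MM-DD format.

1 month after 2019-05-01, on the same day of the month, is 2019-06-01.
2019-06-01 falls on a Saturday. Rolling to the next business day gives 2019-06-03, a Monday.
Applying the 2 months extension: 2 months after 2019-06-03 is 2019-08-03.
Because 2019-08-03 is a Saturday, the deadline becomes 2019-08-05 (Monday).
Add the 30 calendar-day extension to 2019-08-05: 2019-09-04.
Since 2019-09-04 is a Wednesday and not a holiday, the date is unchanged.
Deadline: 2019-09-04.

2019-09-04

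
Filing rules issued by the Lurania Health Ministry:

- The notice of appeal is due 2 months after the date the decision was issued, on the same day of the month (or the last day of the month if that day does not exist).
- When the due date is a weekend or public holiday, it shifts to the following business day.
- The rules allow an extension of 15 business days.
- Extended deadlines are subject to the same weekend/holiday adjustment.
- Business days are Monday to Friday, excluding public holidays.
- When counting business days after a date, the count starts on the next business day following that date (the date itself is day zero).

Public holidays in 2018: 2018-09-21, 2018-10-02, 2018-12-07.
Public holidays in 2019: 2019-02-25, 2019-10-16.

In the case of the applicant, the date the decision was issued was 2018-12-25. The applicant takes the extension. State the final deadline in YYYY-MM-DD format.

Moving 2 months forward from 2018-12-25 on the corresponding day gives 2019-02-25.
Because 2019-02-25 is a listed holiday, the deadline becomes 2019-02-26 (Tuesday).
The 15-business-day extension runs from 2019-02-26 to 2019-03-19.
2019-03-19 (Tuesday) is already a business day.
The final due date is 2019-03-19.

2019-03-19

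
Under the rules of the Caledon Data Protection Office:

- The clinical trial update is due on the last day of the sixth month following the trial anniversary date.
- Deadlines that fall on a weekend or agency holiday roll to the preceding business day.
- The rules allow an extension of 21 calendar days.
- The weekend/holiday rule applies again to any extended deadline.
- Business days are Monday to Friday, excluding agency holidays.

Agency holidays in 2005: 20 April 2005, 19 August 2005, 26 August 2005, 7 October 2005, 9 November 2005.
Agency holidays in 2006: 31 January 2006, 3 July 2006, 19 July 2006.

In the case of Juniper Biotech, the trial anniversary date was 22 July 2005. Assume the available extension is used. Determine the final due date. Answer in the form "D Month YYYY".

The sixth month after 22 July 2005 is January 2006, whose last day is 31 January 2006.
Because 31 January 2006 is a listed holiday, the deadline becomes 30 January 2006 (Monday).
The 21-calendar-day extension moves the deadline from 30 January 2006 to 20 February 2006.
20 February 2006 falls on a Monday, which is a business day, so no adjustment is needed.
Deadline: 20 February 2006.

20 February 2006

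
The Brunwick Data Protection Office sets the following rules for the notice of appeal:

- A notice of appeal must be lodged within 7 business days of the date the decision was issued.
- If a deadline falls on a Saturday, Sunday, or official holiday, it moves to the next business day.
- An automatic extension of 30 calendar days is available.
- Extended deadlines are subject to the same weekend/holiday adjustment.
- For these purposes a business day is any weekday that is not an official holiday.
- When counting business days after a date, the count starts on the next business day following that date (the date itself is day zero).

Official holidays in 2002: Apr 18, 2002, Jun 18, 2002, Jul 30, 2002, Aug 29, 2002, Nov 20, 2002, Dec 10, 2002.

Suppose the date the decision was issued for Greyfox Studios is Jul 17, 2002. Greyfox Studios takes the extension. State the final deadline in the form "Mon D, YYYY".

Aug 26, 2002

7 business days after Jul 17, 2002, excluding weekends and holidays, is Jul 26, 2002.
Jul 26, 2002 falls on a Friday, which is a business day, so no adjustment is needed.
Add the 30 calendar-day extension to Jul 26, 2002: Aug 25, 2002.
Aug 25, 2002 is a Sunday; the next business day is Aug 26, 2002 (Monday).
So the filing is due Aug 26, 2002.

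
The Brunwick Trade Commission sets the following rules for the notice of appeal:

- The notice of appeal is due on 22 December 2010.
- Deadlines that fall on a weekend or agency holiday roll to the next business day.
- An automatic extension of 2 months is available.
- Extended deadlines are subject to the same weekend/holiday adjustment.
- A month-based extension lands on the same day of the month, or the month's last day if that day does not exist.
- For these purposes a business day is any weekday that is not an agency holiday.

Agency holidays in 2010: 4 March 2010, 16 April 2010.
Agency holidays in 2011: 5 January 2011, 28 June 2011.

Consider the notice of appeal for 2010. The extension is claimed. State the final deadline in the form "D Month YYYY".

22 February 2011

The statutory due date is 22 December 2010.
22 December 2010 is a Wednesday and not a listed holiday, so it stands.
The 2 months extension carries 22 December 2010 to 22 February 2011.
Since 22 February 2011 is a Tuesday and not a holiday, the date is unchanged.
Final deadline: 22 February 2011.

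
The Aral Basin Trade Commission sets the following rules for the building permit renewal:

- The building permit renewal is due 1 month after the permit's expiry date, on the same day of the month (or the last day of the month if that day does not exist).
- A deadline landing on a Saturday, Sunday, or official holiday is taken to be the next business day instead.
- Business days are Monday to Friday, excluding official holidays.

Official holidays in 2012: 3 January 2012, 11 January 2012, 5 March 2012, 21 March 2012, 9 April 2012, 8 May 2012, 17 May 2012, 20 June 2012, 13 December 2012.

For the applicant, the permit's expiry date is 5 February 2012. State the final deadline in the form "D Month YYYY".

6 March 2012

Moving 1 month forward from 5 February 2012 on the corresponding day gives 5 March 2012.
5 March 2012 falls on a listed holiday. Rolling to the next business day gives 6 March 2012, a Tuesday.
The final due date is 6 March 2012.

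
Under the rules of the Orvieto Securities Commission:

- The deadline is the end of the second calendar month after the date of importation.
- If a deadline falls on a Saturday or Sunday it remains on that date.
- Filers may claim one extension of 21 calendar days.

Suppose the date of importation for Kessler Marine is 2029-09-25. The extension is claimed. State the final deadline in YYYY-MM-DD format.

2 months after 2029-09-25 falls in November 2029; the last day of that month is 2029-11-30.
No adjustment is made for weekends or holidays, so 2029-11-30 stands.
Add the 21 calendar-day extension to 2029-11-30: 2029-12-21.
2029-12-21 falls on a Friday. The rules make no weekend/holiday allowance, so it remains 2029-12-21.
Final deadline: 2029-12-21.

2029-12-21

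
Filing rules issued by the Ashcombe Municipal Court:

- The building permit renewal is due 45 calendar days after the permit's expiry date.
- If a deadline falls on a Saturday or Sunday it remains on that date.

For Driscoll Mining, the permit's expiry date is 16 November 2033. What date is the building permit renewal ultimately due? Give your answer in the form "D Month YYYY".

From 16 November 2033, 45 calendar days later is 31 December 2033.
31 December 2033 is a Saturday; no weekend or holiday adjustment applies.
Final deadline: 31 December 2033.

31 December 2033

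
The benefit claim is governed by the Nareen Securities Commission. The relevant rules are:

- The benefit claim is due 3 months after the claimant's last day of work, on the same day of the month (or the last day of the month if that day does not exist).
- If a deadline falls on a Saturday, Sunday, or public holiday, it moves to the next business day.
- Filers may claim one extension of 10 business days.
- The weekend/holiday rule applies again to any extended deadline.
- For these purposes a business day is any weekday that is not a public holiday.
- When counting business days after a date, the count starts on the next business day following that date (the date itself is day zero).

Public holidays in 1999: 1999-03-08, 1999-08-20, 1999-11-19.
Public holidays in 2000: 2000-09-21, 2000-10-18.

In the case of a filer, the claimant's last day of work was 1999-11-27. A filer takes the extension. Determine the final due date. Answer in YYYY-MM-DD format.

2000-03-13

3 months from 1999-11-27 is 2000-02-27.
Because 2000-02-27 is a Sunday, the deadline becomes 2000-02-28 (Monday).
Applying the 10-business-day extension: 10 business days after 2000-02-28 is 2000-03-13.
Since 2000-03-13 is a Monday and not a holiday, the date is unchanged.
The final due date is 2000-03-13.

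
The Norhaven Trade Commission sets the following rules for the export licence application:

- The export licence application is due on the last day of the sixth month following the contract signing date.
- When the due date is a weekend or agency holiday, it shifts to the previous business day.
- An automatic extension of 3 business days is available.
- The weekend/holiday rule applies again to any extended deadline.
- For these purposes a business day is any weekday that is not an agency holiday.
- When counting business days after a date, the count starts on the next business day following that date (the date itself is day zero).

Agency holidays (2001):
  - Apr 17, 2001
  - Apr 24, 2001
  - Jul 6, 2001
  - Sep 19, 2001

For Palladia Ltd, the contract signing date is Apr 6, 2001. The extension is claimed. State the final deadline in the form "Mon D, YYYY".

Nov 5, 2001

The sixth month after Apr 6, 2001 is October 2001, whose last day is Oct 31, 2001.
Oct 31, 2001 is a Wednesday and not a listed holiday, so it stands.
The 3-business-day extension runs from Oct 31, 2001 to Nov 5, 2001.
Nov 5, 2001 is a Monday and not a listed holiday, so it stands.
Deadline: Nov 5, 2001.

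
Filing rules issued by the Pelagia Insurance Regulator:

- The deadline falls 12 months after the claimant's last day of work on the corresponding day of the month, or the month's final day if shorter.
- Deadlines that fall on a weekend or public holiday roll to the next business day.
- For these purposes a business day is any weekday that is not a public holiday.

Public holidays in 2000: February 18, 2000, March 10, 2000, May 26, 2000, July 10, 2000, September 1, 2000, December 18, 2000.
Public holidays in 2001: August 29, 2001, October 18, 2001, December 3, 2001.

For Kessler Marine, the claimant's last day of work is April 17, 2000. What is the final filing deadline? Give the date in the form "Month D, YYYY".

April 17, 2001

12 months from April 17, 2000 is April 17, 2001.
Since April 17, 2001 is a Tuesday and not a holiday, the date is unchanged.
The final due date is April 17, 2001.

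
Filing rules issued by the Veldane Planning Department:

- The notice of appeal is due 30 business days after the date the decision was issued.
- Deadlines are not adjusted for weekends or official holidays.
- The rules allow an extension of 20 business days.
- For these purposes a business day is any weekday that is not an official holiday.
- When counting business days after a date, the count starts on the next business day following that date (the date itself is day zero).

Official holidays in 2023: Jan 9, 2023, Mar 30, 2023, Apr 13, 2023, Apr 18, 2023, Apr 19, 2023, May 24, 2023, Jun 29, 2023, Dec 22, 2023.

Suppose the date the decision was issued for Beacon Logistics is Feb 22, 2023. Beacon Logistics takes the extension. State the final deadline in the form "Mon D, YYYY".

May 9, 2023

30 business days after Feb 22, 2023, excluding weekends and holidays, is Apr 6, 2023.
Apr 6, 2023 falls on a Thursday. The rules make no weekend/holiday allowance, so it remains Apr 6, 2023.
Counting 20 further business days from Apr 6, 2023 reaches May 9, 2023.
May 9, 2023 falls on a Tuesday. The rules make no weekend/holiday allowance, so it remains May 9, 2023.
The final due date is May 9, 2023.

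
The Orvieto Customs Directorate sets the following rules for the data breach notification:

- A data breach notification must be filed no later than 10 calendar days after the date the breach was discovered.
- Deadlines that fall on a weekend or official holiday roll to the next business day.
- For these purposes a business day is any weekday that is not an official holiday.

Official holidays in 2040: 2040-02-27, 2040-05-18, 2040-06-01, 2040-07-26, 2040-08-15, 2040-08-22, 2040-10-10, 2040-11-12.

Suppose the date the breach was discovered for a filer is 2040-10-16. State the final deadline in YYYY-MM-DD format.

2040-10-26

Adding 10 calendar days to 2040-10-16 gives 2040-10-26.
2040-10-26 is a Friday and not a listed holiday, so it stands.
Final deadline: 2040-10-26.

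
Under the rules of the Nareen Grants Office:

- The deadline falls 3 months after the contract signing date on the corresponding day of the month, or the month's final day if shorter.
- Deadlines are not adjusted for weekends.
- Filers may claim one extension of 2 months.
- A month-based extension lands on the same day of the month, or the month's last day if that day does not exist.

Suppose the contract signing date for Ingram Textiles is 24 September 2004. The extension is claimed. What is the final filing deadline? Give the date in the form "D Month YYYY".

24 February 2005

3 months after 24 September 2004, on the same day of the month, is 24 December 2004.
24 December 2004 is a Friday; no weekend or holiday adjustment applies.
The 2 months extension carries 24 December 2004 to 24 February 2005.
No adjustment is made for weekends or holidays, so 24 February 2005 stands.
Final deadline: 24 February 2005.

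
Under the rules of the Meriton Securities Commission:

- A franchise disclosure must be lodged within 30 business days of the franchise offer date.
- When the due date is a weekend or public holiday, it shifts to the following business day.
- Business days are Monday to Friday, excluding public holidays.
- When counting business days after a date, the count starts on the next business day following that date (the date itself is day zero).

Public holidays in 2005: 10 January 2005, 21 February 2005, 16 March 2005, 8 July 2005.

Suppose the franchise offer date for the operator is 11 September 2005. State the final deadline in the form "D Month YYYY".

21 October 2005

30 business days after 11 September 2005, excluding weekends and holidays, is 21 October 2005.
21 October 2005 (Friday) is already a business day.
The final due date is 21 October 2005.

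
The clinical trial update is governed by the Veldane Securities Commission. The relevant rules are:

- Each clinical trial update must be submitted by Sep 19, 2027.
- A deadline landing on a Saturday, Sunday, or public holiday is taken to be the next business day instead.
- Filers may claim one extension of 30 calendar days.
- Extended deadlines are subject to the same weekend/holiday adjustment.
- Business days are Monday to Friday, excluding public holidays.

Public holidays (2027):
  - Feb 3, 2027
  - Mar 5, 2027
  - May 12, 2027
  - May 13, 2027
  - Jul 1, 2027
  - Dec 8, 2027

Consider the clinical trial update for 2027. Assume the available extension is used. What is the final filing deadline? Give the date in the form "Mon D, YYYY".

The stated deadline is Sep 19, 2027.
Sep 19, 2027 is a Sunday, so it moves to the next business day, Sep 20, 2027 (Monday).
The 30-calendar-day extension moves the deadline from Sep 20, 2027 to Oct 20, 2027.
Oct 20, 2027 (Wednesday) is already a business day.
Final deadline: Oct 20, 2027.

Oct 20, 2027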